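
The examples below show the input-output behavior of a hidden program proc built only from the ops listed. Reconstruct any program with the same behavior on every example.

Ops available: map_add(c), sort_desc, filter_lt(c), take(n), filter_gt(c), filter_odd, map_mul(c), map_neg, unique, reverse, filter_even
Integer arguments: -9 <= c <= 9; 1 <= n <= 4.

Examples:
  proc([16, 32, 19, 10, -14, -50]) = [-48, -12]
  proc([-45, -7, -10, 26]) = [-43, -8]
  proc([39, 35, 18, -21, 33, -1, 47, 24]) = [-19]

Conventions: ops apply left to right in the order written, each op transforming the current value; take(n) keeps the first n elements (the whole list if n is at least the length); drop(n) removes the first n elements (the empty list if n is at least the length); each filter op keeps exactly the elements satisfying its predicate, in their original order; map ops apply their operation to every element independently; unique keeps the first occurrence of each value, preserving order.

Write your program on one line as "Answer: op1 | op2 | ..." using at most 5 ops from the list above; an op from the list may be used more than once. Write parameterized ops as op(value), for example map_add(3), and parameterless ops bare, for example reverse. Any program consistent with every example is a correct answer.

sort_desc | map_add(2) | reverse | filter_lt(-6)

Check, running the answer program on each example:
  [16, 32, 19, 10, -14, -50] -> [32, 19, 16, 10, -14, -50] -> [34, 21, 18, 12, -12, -48] -> [-48, -12, 12, 18, 21, 34] -> [-48, -12]
  [-45, -7, -10, 26] -> [26, -7, -10, -45] -> [28, -5, -8, -43] -> [-43, -8, -5, 28] -> [-43, -8]
  [39, 35, 18, -21, 33, -1, 47, 24] -> [47, 39, 35, 33, 24, 18, -1, -21] -> [49, 41, 37, 35, 26, 20, 1, -19] -> [-19, 1, 20, 26, 35, 37, 41, 49] -> [-19]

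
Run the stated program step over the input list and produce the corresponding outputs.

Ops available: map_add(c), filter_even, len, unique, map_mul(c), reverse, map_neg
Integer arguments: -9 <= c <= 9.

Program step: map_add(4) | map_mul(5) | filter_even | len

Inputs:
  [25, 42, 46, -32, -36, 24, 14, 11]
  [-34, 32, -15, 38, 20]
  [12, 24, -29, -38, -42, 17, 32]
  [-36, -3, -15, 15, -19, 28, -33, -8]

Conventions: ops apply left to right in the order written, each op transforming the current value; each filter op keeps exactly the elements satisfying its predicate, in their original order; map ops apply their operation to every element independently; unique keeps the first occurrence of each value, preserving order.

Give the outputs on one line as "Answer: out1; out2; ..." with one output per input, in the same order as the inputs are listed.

6; 4; 5; 3

Execution, op by op:
  [25, 42, 46, -32, -36, 24, 14, 11] -> [29, 46, 50, -28, -32, 28, 18, 15] -> [145, 230, 250, -140, -160, 140, 90, 75] -> [230, 250, -140, -160, 140, 90] -> 6
  [-34, 32, -15, 38, 20] -> [-30, 36, -11, 42, 24] -> [-150, 180, -55, 210, 120] -> [-150, 180, 210, 120] -> 4
  [12, 24, -29, -38, -42, 17, 32] -> [16, 28, -25, -34, -38, 21, 36] -> [80, 140, -125, -170, -190, 105, 180] -> [80, 140, -170, -190, 180] -> 5
  [-36, -3, -15, 15, -19, 28, -33, -8] -> [-32, 1, -11, 19, -15, 32, -29, -4] -> [-160, 5, -55, 95, -75, 160, -145, -20] -> [-160, 160, -20] -> 3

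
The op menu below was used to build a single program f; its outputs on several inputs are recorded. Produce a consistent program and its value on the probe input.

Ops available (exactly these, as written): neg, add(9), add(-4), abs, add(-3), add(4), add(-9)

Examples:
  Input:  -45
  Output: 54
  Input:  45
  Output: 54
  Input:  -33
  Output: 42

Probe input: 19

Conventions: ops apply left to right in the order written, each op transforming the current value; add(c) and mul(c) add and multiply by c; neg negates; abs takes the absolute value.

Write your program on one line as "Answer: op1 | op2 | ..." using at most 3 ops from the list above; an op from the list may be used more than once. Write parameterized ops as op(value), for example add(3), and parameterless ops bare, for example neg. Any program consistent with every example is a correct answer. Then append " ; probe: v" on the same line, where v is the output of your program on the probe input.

neg | abs | add(9) ; probe: 28

Check, running the answer program on each example:
  -45 -> 45 -> 45 -> 54
  45 -> -45 -> 45 -> 54
  -33 -> 33 -> 33 -> 42
  probe: 19 -> -19 -> 19 -> 28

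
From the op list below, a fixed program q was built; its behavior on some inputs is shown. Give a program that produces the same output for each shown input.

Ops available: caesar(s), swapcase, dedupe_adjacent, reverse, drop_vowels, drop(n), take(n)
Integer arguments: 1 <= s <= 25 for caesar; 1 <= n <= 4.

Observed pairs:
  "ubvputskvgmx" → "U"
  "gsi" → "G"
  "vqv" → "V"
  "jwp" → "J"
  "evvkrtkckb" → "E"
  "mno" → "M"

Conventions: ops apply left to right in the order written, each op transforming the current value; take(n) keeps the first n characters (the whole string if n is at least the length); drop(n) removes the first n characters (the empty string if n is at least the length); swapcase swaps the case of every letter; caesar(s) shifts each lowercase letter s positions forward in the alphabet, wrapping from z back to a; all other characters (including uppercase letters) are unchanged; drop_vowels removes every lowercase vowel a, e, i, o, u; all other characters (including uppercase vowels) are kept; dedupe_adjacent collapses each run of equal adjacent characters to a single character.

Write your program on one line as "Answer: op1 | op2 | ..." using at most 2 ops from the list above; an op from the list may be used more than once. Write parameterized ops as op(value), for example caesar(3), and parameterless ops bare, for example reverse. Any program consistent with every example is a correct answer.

swapcase | take(1)

Check, running the answer program on each example:
  "ubvputskvgmx" -> "UBVPUTSKVGMX" -> "U"
  "gsi" -> "GSI" -> "G"
  "vqv" -> "VQV" -> "V"
  "jwp" -> "JWP" -> "J"
  "evvkrtkckb" -> "EVVKRTKCKB" -> "E"
  "mno" -> "MNO" -> "M"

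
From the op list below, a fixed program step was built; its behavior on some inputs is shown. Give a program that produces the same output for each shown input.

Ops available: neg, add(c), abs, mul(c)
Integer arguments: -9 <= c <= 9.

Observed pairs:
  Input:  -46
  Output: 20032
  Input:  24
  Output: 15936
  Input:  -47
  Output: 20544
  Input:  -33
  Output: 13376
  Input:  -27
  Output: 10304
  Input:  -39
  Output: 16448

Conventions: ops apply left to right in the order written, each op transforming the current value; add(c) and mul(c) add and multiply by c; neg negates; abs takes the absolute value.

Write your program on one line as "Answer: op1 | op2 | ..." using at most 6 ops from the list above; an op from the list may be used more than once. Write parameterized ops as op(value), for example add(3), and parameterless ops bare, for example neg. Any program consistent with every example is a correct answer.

add(7) | mul(8) | abs | add(1) | mul(-8) | mul(-8)

Check, running the answer program on each example:
  -46 -> -39 -> -312 -> 312 -> 313 -> -2504 -> 20032
  24 -> 31 -> 248 -> 248 -> 249 -> -1992 -> 15936
  -47 -> -40 -> -320 -> 320 -> 321 -> -2568 -> 20544
  -33 -> -26 -> -208 -> 208 -> 209 -> -1672 -> 13376
  -27 -> -20 -> -160 -> 160 -> 161 -> -1288 -> 10304
  -39 -> -32 -> -256 -> 256 -> 257 -> -2056 -> 16448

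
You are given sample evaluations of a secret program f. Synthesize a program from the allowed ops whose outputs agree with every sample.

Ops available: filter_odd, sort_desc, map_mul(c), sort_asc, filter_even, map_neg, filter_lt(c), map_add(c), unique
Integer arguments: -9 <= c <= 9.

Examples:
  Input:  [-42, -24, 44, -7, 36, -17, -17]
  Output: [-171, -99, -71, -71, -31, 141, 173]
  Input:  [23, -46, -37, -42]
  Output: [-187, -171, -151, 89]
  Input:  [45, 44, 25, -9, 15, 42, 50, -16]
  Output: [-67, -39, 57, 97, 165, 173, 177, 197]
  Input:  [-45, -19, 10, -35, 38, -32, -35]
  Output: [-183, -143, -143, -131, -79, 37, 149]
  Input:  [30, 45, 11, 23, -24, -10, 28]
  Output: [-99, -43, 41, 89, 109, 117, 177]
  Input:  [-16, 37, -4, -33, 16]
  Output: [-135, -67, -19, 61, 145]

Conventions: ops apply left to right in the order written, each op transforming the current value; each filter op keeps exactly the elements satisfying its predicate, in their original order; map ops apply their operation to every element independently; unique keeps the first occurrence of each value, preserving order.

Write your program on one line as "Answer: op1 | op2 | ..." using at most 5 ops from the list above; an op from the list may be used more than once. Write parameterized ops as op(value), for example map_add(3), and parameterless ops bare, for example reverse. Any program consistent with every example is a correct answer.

sort_asc | map_mul(-4) | map_add(8) | map_neg | map_add(5)

Check, running the answer program on each example:
  [-42, -24, 44, -7, 36, -17, -17] -> [-42, -24, -17, -17, -7, 36, 44] -> [168, 96, 68, 68, 28, -144, -176] -> [176, 104, 76, 76, 36, -136, -168] -> [-176, -104, -76, -76, -36, 136, 168] -> [-171, -99, -71, -71, -31, 141, 173]
  [23, -46, -37, -42] -> [-46, -42, -37, 23] -> [184, 168, 148, -92] -> [192, 176, 156, -84] -> [-192, -176, -156, 84] -> [-187, -171, -151, 89]
  [45, 44, 25, -9, 15, 42, 50, -16] -> [-16, -9, 15, 25, 42, 44, 45, 50] -> [64, 36, -60, -100, -168, -176, -180, -200] -> [72, 44, -52, -92, -160, -168, -172, -192] -> [-72, -44, 52, 92, 160, 168, 172, 192] -> [-67, -39, 57, 97, 165, 173, 177, 197]
  [-45, -19, 10, -35, 38, -32, -35] -> [-45, -35, -35, -32, -19, 10, 38] -> [180, 140, 140, 128, 76, -40, -152] -> [188, 148, 148, 136, 84, -32, -144] -> [-188, -148, -148, -136, -84, 32, 144] -> [-183, -143, -143, -131, -79, 37, 149]
  [30, 45, 11, 23, -24, -10, 28] -> [-24, -10, 11, 23, 28, 30, 45] -> [96, 40, -44, -92, -112, -120, -180] -> [104, 48, -36, -84, -104, -112, -172] -> [-104, -48, 36, 84, 104, 112, 172] -> [-99, -43, 41, 89, 109, 117, 177]
  [-16, 37, -4, -33, 16] -> [-33, -16, -4, 16, 37] -> [132, 64, 16, -64, -148] -> [140, 72, 24, -56, -140] -> [-140, -72, -24, 56, 140] -> [-135, -67, -19, 61, 145]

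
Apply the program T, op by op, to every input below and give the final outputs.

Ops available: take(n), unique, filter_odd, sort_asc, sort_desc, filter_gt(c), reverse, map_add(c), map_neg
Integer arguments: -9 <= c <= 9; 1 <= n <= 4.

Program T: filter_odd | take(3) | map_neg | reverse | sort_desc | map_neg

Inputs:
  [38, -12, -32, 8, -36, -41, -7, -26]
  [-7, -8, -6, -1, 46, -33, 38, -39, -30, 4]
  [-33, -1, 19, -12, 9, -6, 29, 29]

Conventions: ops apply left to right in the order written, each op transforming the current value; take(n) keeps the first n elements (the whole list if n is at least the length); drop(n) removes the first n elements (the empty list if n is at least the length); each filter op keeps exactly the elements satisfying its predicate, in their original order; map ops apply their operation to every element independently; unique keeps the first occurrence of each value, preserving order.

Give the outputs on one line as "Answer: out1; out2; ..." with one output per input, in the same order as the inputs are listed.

Execution, op by op:
  [38, -12, -32, 8, -36, -41, -7, -26] -> [-41, -7] -> [-41, -7] -> [41, 7] -> [7, 41] -> [41, 7] -> [-41, -7]
  [-7, -8, -6, -1, 46, -33, 38, -39, -30, 4] -> [-7, -1, -33, -39] -> [-7, -1, -33] -> [7, 1, 33] -> [33, 1, 7] -> [33, 7, 1] -> [-33, -7, -1]
  [-33, -1, 19, -12, 9, -6, 29, 29] -> [-33, -1, 19, 9, 29, 29] -> [-33, -1, 19] -> [33, 1, -19] -> [-19, 1, 33] -> [33, 1, -19] -> [-33, -1, 19]

[-41, -7]; [-33, -7, -1]; [-33, -1, 19]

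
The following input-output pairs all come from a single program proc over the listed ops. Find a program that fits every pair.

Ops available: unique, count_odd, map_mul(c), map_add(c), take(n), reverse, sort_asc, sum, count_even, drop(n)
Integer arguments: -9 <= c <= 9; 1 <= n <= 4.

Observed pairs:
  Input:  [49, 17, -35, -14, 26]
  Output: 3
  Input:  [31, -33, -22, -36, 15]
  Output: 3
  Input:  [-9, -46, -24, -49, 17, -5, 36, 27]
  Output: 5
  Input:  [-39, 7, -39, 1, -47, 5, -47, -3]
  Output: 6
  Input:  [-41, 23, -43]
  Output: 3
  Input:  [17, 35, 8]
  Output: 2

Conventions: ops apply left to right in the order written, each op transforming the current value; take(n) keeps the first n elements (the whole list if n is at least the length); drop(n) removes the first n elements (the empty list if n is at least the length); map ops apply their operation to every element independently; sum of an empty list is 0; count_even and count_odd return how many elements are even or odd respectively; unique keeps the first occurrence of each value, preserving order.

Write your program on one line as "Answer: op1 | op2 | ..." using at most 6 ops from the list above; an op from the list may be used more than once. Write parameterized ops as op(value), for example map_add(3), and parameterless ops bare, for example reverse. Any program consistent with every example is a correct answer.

reverse | map_mul(-7) | map_mul(-3) | unique | count_odd

Check, running the answer program on each example:
  [49, 17, -35, -14, 26] -> [26, -14, -35, 17, 49] -> [-182, 98, 245, -119, -343] -> [546, -294, -735, 357, 1029] -> [546, -294, -735, 357, 1029] -> 3
  [31, -33, -22, -36, 15] -> [15, -36, -22, -33, 31] -> [-105, 252, 154, 231, -217] -> [315, -756, -462, -693, 651] -> [315, -756, -462, -693, 651] -> 3
  [-9, -46, -24, -49, 17, -5, 36, 27] -> [27, 36, -5, 17, -49, -24, -46, -9] -> [-189, -252, 35, -119, 343, 168, 322, 63] -> [567, 756, -105, 357, -1029, -504, -966, -189] -> [567, 756, -105, 357, -1029, -504, -966, -189] -> 5
  [-39, 7, -39, 1, -47, 5, -47, -3] -> [-3, -47, 5, -47, 1, -39, 7, -39] -> [21, 329, -35, 329, -7, 273, -49, 273] -> [-63, -987, 105, -987, 21, -819, 147, -819] -> [-63, -987, 105, 21, -819, 147] -> 6
  [-41, 23, -43] -> [-43, 23, -41] -> [301, -161, 287] -> [-903, 483, -861] -> [-903, 483, -861] -> 3
  [17, 35, 8] -> [8, 35, 17] -> [-56, -245, -119] -> [168, 735, 357] -> [168, 735, 357] -> 2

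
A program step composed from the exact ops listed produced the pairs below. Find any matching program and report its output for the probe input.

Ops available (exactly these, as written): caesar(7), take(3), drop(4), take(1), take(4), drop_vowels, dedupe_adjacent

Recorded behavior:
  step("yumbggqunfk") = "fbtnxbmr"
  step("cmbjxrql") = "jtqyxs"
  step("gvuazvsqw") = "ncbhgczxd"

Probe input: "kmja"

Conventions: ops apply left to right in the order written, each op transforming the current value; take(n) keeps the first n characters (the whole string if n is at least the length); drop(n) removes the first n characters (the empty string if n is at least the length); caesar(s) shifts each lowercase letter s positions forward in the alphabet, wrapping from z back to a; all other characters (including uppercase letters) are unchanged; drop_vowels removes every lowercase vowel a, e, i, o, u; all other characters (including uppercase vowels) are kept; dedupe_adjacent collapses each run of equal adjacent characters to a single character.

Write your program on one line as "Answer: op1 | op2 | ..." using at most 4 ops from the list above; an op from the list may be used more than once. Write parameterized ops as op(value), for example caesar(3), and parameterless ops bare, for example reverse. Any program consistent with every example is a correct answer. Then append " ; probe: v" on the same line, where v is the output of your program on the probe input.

caesar(7) | drop_vowels | dedupe_adjacent ; probe: "rtqh"

Check, running the answer program on each example:
  "yumbggqunfk" -> "fbtinnxbumr" -> "fbtnnxbmr" -> "fbtnxbmr"
  "cmbjxrql" -> "jtiqeyxs" -> "jtqyxs" -> "jtqyxs"
  "gvuazvsqw" -> "ncbhgczxd" -> "ncbhgczxd" -> "ncbhgczxd"
  probe: "kmja" -> "rtqh" -> "rtqh" -> "rtqh"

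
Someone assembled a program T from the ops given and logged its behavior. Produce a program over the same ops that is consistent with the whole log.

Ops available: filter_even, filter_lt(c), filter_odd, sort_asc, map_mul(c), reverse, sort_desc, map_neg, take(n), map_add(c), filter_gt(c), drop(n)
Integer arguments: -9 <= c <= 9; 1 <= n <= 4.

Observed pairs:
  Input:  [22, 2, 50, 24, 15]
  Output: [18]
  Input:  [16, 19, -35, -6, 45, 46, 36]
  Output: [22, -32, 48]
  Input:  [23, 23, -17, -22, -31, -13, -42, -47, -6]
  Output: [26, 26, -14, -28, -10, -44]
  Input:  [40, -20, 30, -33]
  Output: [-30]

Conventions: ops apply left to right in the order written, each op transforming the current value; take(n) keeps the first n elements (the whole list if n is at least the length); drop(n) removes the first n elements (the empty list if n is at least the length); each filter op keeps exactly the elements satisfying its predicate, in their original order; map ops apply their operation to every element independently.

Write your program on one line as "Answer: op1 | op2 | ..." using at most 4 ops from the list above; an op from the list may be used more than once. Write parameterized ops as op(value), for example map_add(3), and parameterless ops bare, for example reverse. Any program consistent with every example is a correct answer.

reverse | filter_odd | reverse | map_add(3)

Check, running the answer program on each example:
  [22, 2, 50, 24, 15] -> [15, 24, 50, 2, 22] -> [15] -> [15] -> [18]
  [16, 19, -35, -6, 45, 46, 36] -> [36, 46, 45, -6, -35, 19, 16] -> [45, -35, 19] -> [19, -35, 45] -> [22, -32, 48]
  [23, 23, -17, -22, -31, -13, -42, -47, -6] -> [-6, -47, -42, -13, -31, -22, -17, 23, 23] -> [-47, -13, -31, -17, 23, 23] -> [23, 23, -17, -31, -13, -47] -> [26, 26, -14, -28, -10, -44]
  [40, -20, 30, -33] -> [-33, 30, -20, 40] -> [-33] -> [-33] -> [-30]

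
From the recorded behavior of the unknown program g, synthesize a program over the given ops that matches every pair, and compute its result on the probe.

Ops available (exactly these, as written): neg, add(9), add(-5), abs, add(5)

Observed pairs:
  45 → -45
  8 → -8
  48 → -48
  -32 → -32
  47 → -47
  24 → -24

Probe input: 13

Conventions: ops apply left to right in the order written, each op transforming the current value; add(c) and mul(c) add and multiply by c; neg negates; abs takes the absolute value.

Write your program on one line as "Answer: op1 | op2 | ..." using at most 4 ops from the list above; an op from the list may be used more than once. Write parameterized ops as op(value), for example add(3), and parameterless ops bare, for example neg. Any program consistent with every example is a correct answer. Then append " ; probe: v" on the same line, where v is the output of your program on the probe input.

neg | abs | neg ; probe: -13

Check, running the answer program on each example:
  45 -> -45 -> 45 -> -45
  8 -> -8 -> 8 -> -8
  48 -> -48 -> 48 -> -48
  -32 -> 32 -> 32 -> -32
  47 -> -47 -> 47 -> -47
  24 -> -24 -> 24 -> -24
  probe: 13 -> -13 -> 13 -> -13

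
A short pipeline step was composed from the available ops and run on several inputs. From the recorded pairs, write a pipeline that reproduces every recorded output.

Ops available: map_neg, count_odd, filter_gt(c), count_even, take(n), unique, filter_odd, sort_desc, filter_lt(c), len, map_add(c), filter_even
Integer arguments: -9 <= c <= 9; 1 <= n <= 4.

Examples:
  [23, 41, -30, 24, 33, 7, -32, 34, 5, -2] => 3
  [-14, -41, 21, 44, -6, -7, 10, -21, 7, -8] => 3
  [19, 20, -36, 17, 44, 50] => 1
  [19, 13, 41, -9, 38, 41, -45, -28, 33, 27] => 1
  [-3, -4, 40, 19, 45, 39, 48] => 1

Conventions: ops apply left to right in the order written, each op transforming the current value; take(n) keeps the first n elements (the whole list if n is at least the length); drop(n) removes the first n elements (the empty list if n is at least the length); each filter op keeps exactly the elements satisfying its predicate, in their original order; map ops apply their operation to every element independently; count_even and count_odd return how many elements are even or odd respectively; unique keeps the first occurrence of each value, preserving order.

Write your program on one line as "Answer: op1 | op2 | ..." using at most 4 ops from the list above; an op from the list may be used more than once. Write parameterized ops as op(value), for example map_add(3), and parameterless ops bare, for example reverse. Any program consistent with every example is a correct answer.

filter_lt(2) | sort_desc | map_neg | count_even

Check, running the answer program on each example:
  [23, 41, -30, 24, 33, 7, -32, 34, 5, -2] -> [-30, -32, -2] -> [-2, -30, -32] -> [2, 30, 32] -> 3
  [-14, -41, 21, 44, -6, -7, 10, -21, 7, -8] -> [-14, -41, -6, -7, -21, -8] -> [-6, -7, -8, -14, -21, -41] -> [6, 7, 8, 14, 21, 41] -> 3
  [19, 20, -36, 17, 44, 50] -> [-36] -> [-36] -> [36] -> 1
  [19, 13, 41, -9, 38, 41, -45, -28, 33, 27] -> [-9, -45, -28] -> [-9, -28, -45] -> [9, 28, 45] -> 1
  [-3, -4, 40, 19, 45, 39, 48] -> [-3, -4] -> [-3, -4] -> [3, 4] -> 1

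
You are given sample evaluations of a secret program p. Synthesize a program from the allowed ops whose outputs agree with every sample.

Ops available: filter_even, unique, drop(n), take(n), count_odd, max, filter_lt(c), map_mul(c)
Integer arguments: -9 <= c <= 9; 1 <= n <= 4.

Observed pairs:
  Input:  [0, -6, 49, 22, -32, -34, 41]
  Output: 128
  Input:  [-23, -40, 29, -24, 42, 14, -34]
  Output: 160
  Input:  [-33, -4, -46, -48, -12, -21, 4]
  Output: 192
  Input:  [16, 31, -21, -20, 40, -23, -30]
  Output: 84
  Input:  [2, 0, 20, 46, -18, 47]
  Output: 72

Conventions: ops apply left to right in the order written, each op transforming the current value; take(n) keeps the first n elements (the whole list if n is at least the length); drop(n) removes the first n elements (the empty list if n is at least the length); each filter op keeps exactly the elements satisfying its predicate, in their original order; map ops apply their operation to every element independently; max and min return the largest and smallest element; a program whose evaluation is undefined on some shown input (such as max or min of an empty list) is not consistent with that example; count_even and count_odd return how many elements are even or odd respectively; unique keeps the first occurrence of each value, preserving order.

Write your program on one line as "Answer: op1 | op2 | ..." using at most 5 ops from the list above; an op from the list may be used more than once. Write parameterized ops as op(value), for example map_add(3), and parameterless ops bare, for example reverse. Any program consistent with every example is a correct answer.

drop(1) | map_mul(-4) | take(4) | max

Check, running the answer program on each example:
  [0, -6, 49, 22, -32, -34, 41] -> [-6, 49, 22, -32, -34, 41] -> [24, -196, -88, 128, 136, -164] -> [24, -196, -88, 128] -> 128
  [-23, -40, 29, -24, 42, 14, -34] -> [-40, 29, -24, 42, 14, -34] -> [160, -116, 96, -168, -56, 136] -> [160, -116, 96, -168] -> 160
  [-33, -4, -46, -48, -12, -21, 4] -> [-4, -46, -48, -12, -21, 4] -> [16, 184, 192, 48, 84, -16] -> [16, 184, 192, 48] -> 192
  [16, 31, -21, -20, 40, -23, -30] -> [31, -21, -20, 40, -23, -30] -> [-124, 84, 80, -160, 92, 120] -> [-124, 84, 80, -160] -> 84
  [2, 0, 20, 46, -18, 47] -> [0, 20, 46, -18, 47] -> [0, -80, -184, 72, -188] -> [0, -80, -184, 72] -> 72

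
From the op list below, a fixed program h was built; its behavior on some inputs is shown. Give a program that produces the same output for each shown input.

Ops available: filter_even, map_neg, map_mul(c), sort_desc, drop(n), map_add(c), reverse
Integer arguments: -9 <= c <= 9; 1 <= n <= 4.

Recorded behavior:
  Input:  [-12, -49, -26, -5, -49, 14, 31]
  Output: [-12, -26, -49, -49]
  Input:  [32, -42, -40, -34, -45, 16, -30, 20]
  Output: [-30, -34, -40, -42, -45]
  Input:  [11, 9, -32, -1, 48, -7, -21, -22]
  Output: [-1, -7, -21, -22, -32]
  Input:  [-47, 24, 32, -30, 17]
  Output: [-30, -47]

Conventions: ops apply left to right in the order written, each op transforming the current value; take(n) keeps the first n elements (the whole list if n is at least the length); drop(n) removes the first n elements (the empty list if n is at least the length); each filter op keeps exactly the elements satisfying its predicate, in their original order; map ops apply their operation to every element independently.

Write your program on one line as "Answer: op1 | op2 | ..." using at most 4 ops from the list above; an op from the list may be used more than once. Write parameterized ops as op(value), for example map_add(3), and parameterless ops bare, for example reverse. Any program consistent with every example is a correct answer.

reverse | sort_desc | drop(3)

Check, running the answer program on each example:
  [-12, -49, -26, -5, -49, 14, 31] -> [31, 14, -49, -5, -26, -49, -12] -> [31, 14, -5, -12, -26, -49, -49] -> [-12, -26, -49, -49]
  [32, -42, -40, -34, -45, 16, -30, 20] -> [20, -30, 16, -45, -34, -40, -42, 32] -> [32, 20, 16, -30, -34, -40, -42, -45] -> [-30, -34, -40, -42, -45]
  [11, 9, -32, -1, 48, -7, -21, -22] -> [-22, -21, -7, 48, -1, -32, 9, 11] -> [48, 11, 9, -1, -7, -21, -22, -32] -> [-1, -7, -21, -22, -32]
  [-47, 24, 32, -30, 17] -> [17, -30, 32, 24, -47] -> [32, 24, 17, -30, -47] -> [-30, -47]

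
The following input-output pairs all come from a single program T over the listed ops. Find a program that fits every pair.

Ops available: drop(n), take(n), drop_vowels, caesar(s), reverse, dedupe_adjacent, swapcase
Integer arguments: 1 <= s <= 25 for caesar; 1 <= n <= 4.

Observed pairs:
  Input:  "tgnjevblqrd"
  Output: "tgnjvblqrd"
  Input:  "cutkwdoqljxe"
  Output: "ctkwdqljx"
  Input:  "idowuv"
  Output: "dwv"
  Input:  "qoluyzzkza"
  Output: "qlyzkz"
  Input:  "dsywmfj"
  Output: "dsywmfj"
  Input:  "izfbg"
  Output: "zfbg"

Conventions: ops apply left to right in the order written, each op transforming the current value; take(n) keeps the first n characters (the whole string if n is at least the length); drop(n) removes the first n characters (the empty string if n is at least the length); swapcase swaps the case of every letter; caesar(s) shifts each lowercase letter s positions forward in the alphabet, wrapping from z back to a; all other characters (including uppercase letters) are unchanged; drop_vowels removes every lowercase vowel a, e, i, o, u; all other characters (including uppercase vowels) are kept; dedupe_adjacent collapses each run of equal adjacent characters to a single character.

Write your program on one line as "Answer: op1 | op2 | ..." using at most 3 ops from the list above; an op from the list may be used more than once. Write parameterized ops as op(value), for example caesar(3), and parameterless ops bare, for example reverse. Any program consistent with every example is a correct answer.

drop_vowels | dedupe_adjacent

Check, running the answer program on each example:
  "tgnjevblqrd" -> "tgnjvblqrd" -> "tgnjvblqrd"
  "cutkwdoqljxe" -> "ctkwdqljx" -> "ctkwdqljx"
  "idowuv" -> "dwv" -> "dwv"
  "qoluyzzkza" -> "qlyzzkz" -> "qlyzkz"
  "dsywmfj" -> "dsywmfj" -> "dsywmfj"
  "izfbg" -> "zfbg" -> "zfbg"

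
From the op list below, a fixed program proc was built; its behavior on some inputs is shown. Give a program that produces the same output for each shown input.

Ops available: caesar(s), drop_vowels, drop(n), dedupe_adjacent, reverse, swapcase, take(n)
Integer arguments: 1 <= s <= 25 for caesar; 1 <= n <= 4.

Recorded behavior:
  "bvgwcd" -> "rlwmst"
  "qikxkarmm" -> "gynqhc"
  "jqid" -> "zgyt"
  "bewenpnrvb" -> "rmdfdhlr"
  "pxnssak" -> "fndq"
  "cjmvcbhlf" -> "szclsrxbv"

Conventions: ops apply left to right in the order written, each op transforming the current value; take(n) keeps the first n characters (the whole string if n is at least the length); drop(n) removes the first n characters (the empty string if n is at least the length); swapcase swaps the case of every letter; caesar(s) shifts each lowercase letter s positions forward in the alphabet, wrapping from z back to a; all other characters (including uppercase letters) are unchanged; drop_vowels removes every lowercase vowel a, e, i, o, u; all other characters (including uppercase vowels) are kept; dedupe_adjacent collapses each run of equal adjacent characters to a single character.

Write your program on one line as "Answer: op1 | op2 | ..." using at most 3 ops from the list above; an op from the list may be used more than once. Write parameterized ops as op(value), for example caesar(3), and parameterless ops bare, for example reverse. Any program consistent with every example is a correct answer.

caesar(16) | drop_vowels | dedupe_adjacent

Check, running the answer program on each example:
  "bvgwcd" -> "rlwmst" -> "rlwmst" -> "rlwmst"
  "qikxkarmm" -> "gyanaqhcc" -> "gynqhcc" -> "gynqhc"
  "jqid" -> "zgyt" -> "zgyt" -> "zgyt"
  "bewenpnrvb" -> "rumudfdhlr" -> "rmdfdhlr" -> "rmdfdhlr"
  "pxnssak" -> "fndiiqa" -> "fndq" -> "fndq"
  "cjmvcbhlf" -> "szclsrxbv" -> "szclsrxbv" -> "szclsrxbv"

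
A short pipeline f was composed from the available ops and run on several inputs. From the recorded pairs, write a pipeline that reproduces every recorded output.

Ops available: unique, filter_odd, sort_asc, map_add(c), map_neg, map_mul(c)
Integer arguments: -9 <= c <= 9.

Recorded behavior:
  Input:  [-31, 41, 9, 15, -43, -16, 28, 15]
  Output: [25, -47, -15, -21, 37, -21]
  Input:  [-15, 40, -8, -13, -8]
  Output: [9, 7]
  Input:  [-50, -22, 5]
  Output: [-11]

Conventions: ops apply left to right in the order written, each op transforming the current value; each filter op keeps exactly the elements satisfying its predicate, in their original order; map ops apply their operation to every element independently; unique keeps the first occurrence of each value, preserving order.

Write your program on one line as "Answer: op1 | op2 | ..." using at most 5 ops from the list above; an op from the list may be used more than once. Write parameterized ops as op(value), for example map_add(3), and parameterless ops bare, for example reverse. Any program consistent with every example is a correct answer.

filter_odd | map_neg | map_add(-4) | map_add(-2)

Check, running the answer program on each example:
  [-31, 41, 9, 15, -43, -16, 28, 15] -> [-31, 41, 9, 15, -43, 15] -> [31, -41, -9, -15, 43, -15] -> [27, -45, -13, -19, 39, -19] -> [25, -47, -15, -21, 37, -21]
  [-15, 40, -8, -13, -8] -> [-15, -13] -> [15, 13] -> [11, 9] -> [9, 7]
  [-50, -22, 5] -> [5] -> [-5] -> [-9] -> [-11]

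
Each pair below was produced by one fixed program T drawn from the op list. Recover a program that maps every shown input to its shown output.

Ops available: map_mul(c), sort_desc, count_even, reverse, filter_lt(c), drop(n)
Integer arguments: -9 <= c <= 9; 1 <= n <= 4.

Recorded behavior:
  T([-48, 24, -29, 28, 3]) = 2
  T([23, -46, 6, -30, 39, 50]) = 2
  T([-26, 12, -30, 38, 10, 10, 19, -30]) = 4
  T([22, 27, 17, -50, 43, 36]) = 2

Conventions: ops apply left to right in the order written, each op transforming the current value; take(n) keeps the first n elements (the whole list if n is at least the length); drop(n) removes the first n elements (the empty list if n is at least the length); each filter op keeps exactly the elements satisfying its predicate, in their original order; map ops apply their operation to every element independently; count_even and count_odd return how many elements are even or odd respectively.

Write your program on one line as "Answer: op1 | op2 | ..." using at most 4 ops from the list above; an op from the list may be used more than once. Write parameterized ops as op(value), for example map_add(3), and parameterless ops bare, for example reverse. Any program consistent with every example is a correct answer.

map_mul(-9) | filter_lt(3) | count_even

Check, running the answer program on each example:
  [-48, 24, -29, 28, 3] -> [432, -216, 261, -252, -27] -> [-216, -252, -27] -> 2
  [23, -46, 6, -30, 39, 50] -> [-207, 414, -54, 270, -351, -450] -> [-207, -54, -351, -450] -> 2
  [-26, 12, -30, 38, 10, 10, 19, -30] -> [234, -108, 270, -342, -90, -90, -171, 270] -> [-108, -342, -90, -90, -171] -> 4
  [22, 27, 17, -50, 43, 36] -> [-198, -243, -153, 450, -387, -324] -> [-198, -243, -153, -387, -324] -> 2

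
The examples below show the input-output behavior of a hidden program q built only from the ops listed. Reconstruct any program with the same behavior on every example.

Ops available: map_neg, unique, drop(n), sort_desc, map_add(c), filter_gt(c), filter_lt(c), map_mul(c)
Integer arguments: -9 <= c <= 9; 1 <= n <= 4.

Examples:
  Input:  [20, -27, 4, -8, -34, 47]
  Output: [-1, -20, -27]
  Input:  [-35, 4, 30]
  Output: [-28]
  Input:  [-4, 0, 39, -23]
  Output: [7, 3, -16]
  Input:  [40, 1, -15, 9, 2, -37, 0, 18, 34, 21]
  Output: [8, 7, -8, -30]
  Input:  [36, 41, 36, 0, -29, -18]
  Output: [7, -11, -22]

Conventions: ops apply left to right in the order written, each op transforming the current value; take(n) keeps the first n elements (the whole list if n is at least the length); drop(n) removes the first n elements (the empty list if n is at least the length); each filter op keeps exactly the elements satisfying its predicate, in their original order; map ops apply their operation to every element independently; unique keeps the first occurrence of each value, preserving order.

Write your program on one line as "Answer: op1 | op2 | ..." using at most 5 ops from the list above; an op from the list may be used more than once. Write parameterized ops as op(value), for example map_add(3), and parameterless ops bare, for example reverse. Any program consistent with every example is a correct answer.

sort_desc | unique | map_add(7) | filter_lt(9)

Check, running the answer program on each example:
  [20, -27, 4, -8, -34, 47] -> [47, 20, 4, -8, -27, -34] -> [47, 20, 4, -8, -27, -34] -> [54, 27, 11, -1, -20, -27] -> [-1, -20, -27]
  [-35, 4, 30] -> [30, 4, -35] -> [30, 4, -35] -> [37, 11, -28] -> [-28]
  [-4, 0, 39, -23] -> [39, 0, -4, -23] -> [39, 0, -4, -23] -> [46, 7, 3, -16] -> [7, 3, -16]
  [40, 1, -15, 9, 2, -37, 0, 18, 34, 21] -> [40, 34, 21, 18, 9, 2, 1, 0, -15, -37] -> [40, 34, 21, 18, 9, 2, 1, 0, -15, -37] -> [47, 41, 28, 25, 16, 9, 8, 7, -8, -30] -> [8, 7, -8, -30]
  [36, 41, 36, 0, -29, -18] -> [41, 36, 36, 0, -18, -29] -> [41, 36, 0, -18, -29] -> [48, 43, 7, -11, -22] -> [7, -11, -22]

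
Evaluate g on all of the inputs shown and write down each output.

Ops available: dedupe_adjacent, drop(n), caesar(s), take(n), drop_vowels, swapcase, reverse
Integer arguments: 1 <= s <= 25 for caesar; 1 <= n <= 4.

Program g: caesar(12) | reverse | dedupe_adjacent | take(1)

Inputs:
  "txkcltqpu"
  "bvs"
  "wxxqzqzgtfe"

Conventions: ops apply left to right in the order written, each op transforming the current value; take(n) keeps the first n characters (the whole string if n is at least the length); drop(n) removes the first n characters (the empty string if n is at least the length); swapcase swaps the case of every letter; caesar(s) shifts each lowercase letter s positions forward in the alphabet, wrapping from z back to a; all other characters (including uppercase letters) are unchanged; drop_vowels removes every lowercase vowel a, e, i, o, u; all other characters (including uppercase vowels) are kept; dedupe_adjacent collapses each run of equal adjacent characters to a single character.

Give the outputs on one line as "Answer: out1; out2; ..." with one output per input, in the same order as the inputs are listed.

Execution, op by op:
  "txkcltqpu" -> "fjwoxfcbg" -> "gbcfxowjf" -> "gbcfxowjf" -> "g"
  "bvs" -> "nhe" -> "ehn" -> "ehn" -> "e"
  "wxxqzqzgtfe" -> "ijjclclsfrq" -> "qrfslclcjji" -> "qrfslclcji" -> "q"

"g"; "e"; "q"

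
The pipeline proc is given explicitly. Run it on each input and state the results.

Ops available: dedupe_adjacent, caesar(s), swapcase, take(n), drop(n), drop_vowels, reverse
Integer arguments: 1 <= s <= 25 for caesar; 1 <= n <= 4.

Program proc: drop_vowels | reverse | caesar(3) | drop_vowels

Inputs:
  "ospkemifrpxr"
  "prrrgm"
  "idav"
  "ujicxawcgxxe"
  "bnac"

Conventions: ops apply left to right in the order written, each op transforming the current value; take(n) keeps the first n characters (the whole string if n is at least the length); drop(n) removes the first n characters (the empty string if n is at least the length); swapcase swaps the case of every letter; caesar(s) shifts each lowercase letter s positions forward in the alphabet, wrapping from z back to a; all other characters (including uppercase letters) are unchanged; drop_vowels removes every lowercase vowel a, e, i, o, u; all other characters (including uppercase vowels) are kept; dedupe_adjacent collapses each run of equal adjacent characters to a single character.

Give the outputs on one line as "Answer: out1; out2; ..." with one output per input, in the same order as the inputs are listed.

Execution, op by op:
  "ospkemifrpxr" -> "spkmfrpxr" -> "rxprfmkps" -> "uasuipnsv" -> "spnsv"
  "prrrgm" -> "prrrgm" -> "mgrrrp" -> "pjuuus" -> "pjs"
  "idav" -> "dv" -> "vd" -> "yg" -> "yg"
  "ujicxawcgxxe" -> "jcxwcgxx" -> "xxgcwxcj" -> "aajfzafm" -> "jfzfm"
  "bnac" -> "bnc" -> "cnb" -> "fqe" -> "fq"

"spnsv"; "pjs"; "yg"; "jfzfm"; "fq"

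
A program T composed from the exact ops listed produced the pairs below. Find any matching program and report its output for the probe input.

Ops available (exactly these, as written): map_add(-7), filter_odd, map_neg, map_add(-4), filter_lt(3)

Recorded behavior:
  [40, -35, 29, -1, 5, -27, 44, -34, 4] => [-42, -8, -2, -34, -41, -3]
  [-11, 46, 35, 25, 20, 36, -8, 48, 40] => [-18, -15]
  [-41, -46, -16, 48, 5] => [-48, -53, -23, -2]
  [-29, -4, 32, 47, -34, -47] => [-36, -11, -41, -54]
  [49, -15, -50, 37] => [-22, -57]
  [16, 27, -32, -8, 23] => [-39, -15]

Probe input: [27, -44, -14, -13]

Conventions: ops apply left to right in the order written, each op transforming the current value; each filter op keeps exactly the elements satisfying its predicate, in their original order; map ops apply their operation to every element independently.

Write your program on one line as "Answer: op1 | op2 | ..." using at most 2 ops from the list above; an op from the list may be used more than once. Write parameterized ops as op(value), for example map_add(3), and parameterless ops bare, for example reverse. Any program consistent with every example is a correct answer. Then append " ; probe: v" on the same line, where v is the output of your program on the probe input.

map_add(-7) | filter_lt(3) ; probe: [-51, -21, -20]

Check, running the answer program on each example:
  [40, -35, 29, -1, 5, -27, 44, -34, 4] -> [33, -42, 22, -8, -2, -34, 37, -41, -3] -> [-42, -8, -2, -34, -41, -3]
  [-11, 46, 35, 25, 20, 36, -8, 48, 40] -> [-18, 39, 28, 18, 13, 29, -15, 41, 33] -> [-18, -15]
  [-41, -46, -16, 48, 5] -> [-48, -53, -23, 41, -2] -> [-48, -53, -23, -2]
  [-29, -4, 32, 47, -34, -47] -> [-36, -11, 25, 40, -41, -54] -> [-36, -11, -41, -54]
  [49, -15, -50, 37] -> [42, -22, -57, 30] -> [-22, -57]
  [16, 27, -32, -8, 23] -> [9, 20, -39, -15, 16] -> [-39, -15]
  probe: [27, -44, -14, -13] -> [20, -51, -21, -20] -> [-51, -21, -20]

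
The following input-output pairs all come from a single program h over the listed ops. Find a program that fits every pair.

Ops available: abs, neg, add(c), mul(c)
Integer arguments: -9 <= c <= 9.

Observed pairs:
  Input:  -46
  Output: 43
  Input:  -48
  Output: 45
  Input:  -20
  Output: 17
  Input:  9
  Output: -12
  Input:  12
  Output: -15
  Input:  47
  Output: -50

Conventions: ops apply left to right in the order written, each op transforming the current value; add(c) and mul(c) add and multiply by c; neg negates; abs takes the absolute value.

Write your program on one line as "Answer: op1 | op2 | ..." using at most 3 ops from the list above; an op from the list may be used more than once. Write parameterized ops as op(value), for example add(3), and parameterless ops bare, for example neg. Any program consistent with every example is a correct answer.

add(3) | neg

Check, running the answer program on each example:
  -46 -> -43 -> 43
  -48 -> -45 -> 45
  -20 -> -17 -> 17
  9 -> 12 -> -12
  12 -> 15 -> -15
  47 -> 50 -> -50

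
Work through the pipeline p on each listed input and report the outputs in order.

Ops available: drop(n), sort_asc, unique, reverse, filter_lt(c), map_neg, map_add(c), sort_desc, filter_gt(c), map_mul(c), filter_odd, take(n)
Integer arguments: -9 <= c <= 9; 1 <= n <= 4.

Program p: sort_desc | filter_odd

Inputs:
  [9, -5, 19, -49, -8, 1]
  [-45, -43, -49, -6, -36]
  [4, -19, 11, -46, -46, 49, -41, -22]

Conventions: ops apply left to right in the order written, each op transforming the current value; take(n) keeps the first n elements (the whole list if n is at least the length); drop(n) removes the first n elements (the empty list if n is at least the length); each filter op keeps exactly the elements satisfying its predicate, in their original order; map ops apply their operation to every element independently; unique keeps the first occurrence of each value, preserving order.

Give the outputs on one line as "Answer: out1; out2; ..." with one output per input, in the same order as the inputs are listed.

Execution, op by op:
  [9, -5, 19, -49, -8, 1] -> [19, 9, 1, -5, -8, -49] -> [19, 9, 1, -5, -49]
  [-45, -43, -49, -6, -36] -> [-6, -36, -43, -45, -49] -> [-43, -45, -49]
  [4, -19, 11, -46, -46, 49, -41, -22] -> [49, 11, 4, -19, -22, -41, -46, -46] -> [49, 11, -19, -41]

[19, 9, 1, -5, -49]; [-43, -45, -49]; [49, 11, -19, -41]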